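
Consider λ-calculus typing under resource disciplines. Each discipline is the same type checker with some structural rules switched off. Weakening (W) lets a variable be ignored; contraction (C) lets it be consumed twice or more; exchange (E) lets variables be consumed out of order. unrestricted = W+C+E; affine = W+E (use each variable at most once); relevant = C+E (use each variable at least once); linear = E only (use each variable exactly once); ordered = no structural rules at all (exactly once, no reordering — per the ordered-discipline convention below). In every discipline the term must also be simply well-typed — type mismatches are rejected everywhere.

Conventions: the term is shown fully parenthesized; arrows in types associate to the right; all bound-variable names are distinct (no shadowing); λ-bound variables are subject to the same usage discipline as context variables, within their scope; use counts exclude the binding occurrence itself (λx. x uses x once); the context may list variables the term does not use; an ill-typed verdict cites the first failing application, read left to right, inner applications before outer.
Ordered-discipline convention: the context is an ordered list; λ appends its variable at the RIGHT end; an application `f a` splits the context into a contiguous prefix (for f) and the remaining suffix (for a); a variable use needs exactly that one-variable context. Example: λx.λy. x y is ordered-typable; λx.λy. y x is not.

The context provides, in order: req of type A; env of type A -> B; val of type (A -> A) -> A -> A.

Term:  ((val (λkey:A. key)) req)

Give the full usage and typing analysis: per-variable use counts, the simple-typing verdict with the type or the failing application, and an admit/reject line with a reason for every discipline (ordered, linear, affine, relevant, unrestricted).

variable uses: req=1, env=0, val=1, key [bound]=1
order of uses: val, key, req
typing: the term checks, with type A
ordered: ✗ — needs weakening: env unused
linear: ✗ — needs weakening: env unused
affine: ✓ — no duplicate uses among req, env, val, key
relevant: ✗ — needs weakening: env unused
unrestricted: ✓ — simply typable at A; W, C, E all held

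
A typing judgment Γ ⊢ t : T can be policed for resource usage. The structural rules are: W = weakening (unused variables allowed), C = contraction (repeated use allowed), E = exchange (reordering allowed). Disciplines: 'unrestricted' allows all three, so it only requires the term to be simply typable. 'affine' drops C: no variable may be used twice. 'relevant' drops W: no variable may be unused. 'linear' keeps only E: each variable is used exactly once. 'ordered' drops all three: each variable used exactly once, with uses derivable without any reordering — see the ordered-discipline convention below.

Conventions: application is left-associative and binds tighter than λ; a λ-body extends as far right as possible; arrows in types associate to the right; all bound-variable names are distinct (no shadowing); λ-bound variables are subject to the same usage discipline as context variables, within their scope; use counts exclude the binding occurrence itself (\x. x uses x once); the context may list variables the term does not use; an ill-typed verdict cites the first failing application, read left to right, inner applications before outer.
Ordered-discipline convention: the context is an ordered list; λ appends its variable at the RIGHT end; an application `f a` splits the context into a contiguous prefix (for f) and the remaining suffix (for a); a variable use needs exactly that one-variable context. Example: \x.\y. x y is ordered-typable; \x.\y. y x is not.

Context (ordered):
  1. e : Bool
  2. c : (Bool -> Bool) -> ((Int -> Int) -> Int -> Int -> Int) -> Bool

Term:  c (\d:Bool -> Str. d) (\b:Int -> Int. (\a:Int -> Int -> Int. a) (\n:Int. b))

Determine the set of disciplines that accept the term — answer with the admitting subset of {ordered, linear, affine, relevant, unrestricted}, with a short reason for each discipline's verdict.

accepted by: none
variable uses: e ×0; c ×1; d (bound) ×1; b (bound) ×1; a (bound) ×1; n (bound) ×0
uses in reading order: c, d, a, b
typing: ill-typed: an application expects Bool -> Bool but receives (Bool -> Str) -> Bool -> Str
ordered: ✗ — fails simple typing
linear: ✗ — a type mismatch blocks all five
affine: ✗ — the type mismatch rejects it
relevant: ✗ — not simply typable
unrestricted: ✗ — fails simple typing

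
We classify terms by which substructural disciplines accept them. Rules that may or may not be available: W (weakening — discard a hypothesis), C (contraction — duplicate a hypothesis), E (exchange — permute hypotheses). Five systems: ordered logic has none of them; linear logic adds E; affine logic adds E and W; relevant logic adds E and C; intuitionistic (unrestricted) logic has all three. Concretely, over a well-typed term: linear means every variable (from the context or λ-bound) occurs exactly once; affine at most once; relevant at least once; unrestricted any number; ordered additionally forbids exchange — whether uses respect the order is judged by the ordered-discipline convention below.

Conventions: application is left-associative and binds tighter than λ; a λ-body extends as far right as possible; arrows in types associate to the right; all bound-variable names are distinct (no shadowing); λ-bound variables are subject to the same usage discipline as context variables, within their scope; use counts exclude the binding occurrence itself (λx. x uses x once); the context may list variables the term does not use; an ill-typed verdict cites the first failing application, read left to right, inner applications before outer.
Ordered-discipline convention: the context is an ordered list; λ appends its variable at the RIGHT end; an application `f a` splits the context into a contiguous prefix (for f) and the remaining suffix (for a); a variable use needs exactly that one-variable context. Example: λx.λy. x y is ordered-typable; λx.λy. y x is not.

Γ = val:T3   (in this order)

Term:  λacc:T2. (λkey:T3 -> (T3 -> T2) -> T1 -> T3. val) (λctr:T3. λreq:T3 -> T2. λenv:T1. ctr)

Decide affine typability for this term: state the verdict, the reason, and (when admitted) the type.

yes — val, acc, key, ctr, req, env: no repeats, contraction unneeded; term : T2 -> T3
variable uses: val ×1; acc (bound) ×0; key (bound) ×0; ctr (bound) ×1; req (bound) ×0; env (bound) ×0
use order (left to right): val, ctr
typing: well-typed — term : T2 -> T3
across the five disciplines: ordered ✗; linear ✗; affine ✓; relevant ✗; unrestricted ✓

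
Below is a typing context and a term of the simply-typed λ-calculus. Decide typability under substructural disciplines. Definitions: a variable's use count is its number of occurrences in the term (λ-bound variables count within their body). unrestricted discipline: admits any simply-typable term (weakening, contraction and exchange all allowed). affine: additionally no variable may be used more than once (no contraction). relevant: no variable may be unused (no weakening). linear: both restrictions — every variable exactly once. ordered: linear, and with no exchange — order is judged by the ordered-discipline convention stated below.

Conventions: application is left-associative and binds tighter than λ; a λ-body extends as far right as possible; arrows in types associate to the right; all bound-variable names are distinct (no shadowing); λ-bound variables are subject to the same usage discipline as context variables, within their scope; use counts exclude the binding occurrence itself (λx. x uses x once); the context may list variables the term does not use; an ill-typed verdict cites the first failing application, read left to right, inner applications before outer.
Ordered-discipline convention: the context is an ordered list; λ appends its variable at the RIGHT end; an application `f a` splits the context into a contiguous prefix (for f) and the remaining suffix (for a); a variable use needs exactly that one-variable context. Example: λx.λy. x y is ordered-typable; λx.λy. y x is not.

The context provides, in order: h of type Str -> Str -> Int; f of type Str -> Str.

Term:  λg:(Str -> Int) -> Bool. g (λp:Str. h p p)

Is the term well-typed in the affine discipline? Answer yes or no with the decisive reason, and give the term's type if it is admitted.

no — needs contraction — p ×2
usage: h ×1, f ×0, g (λ-bound) ×1, p (λ-bound) ×2
uses in reading order: g, h, p, p
typing: well-typed — term : ((Str -> Int) -> Bool) -> Bool
summary: ordered ✗ | linear ✗ | affine ✗ | relevant ✗ | unrestricted ✓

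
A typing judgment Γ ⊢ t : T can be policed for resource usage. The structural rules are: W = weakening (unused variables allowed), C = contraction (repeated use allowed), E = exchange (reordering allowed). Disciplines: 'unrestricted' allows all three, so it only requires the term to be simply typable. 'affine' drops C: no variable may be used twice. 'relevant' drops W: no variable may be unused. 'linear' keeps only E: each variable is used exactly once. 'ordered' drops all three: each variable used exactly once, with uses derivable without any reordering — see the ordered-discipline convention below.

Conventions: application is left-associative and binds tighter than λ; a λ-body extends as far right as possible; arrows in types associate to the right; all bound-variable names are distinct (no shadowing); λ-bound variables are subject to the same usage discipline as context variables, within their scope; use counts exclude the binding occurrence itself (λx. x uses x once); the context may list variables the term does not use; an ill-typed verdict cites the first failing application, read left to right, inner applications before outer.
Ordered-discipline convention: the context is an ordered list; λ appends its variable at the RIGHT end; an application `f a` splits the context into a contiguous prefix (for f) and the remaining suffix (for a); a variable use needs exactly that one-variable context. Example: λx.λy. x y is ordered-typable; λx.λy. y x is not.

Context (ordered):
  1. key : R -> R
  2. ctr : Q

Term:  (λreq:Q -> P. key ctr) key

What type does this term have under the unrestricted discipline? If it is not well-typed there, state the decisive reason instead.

not well-typed under unrestricted — the type mismatch rejects it
use counts: key=2, ctr=1, req (bound)=0
left-to-right use order: key, ctr, key
typing: ill-typed: an argument Q mismatches the expected R
all disciplines: ordered ✗ | linear ✗ | affine ✗ | relevant ✗ | unrestricted ✗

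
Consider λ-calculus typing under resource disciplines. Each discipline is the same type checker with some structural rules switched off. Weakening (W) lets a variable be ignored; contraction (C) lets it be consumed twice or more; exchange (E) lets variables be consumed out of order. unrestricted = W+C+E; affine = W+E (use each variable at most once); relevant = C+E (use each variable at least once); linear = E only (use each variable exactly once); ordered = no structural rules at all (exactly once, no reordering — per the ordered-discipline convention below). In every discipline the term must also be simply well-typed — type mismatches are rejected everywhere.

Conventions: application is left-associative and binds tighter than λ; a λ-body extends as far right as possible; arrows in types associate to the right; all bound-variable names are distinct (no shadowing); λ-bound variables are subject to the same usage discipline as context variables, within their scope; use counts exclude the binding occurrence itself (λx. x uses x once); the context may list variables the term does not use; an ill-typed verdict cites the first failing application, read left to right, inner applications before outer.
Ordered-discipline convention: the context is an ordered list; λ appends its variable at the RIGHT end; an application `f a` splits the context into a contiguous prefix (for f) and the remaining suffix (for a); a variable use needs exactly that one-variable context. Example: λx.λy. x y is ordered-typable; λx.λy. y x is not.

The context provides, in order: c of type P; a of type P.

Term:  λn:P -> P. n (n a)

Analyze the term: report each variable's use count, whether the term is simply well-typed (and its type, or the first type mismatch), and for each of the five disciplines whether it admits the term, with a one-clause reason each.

counts: c=0; a=1; n [bound]=2
order of uses: n, n, a
typing: well-typed — term : (P -> P) -> P
ordered: ✗, repeated use of n ×2; c left unused
linear: ✗, repeated use of n ×2; c left unused
affine: ✗, repeated use of n ×2
relevant: ✗, c left unused
unrestricted: ✓, type-checks ((P -> P) -> P) and nothing is barred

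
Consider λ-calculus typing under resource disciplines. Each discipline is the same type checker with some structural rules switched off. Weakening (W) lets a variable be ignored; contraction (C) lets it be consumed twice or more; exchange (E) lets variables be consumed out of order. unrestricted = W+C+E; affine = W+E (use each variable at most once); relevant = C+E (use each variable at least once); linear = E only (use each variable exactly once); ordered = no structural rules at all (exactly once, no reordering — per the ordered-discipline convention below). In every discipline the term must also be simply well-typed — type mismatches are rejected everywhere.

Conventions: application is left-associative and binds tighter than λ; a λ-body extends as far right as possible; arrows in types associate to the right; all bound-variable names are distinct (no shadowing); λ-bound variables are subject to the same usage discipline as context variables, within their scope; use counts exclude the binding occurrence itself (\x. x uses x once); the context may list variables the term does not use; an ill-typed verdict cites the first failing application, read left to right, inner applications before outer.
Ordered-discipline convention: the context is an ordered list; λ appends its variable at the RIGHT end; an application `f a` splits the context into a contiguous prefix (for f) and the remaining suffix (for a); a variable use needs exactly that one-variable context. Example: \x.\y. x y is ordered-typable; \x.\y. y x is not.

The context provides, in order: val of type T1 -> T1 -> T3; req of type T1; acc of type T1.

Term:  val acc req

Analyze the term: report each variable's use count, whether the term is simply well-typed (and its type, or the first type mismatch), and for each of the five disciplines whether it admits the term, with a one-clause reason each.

counts: val ×1, req ×1, acc ×1
use order (left to right): val, acc, req
typing: ✓ — T3
ordered ✗ (needs exchange: uses follow val, acc, req)
linear ✓ (single use per variable (val, req, acc))
affine ✓ (no duplicate uses among val, req, acc)
relevant ✓ (val, req, acc: all used, weakening unneeded)
unrestricted ✓ (simply typable at T3; W, C, E all held)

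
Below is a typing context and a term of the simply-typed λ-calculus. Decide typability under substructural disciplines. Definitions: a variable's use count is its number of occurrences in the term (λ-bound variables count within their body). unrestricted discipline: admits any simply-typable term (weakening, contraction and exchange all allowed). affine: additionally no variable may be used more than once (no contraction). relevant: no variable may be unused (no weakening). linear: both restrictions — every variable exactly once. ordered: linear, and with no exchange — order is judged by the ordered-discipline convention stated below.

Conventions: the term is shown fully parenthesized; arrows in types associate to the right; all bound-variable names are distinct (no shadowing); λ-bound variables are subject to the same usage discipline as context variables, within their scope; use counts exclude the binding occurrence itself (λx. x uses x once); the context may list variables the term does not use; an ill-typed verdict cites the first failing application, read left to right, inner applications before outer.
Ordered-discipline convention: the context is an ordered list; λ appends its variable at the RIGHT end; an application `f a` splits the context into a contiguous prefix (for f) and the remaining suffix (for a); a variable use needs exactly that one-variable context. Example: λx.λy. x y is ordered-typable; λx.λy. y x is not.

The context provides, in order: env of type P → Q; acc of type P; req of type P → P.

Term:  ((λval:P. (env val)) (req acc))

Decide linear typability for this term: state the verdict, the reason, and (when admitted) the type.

yes — exactly-once usage across env, acc, req, val; term : Q
variable uses: env: 1, acc: 1, req: 1, val (bound): 1
use order (left to right): env, val, req, acc
typing: the term checks, with type Q
across the five disciplines: ordered ✗; linear ✓; affine ✓; relevant ✓; unrestricted ✓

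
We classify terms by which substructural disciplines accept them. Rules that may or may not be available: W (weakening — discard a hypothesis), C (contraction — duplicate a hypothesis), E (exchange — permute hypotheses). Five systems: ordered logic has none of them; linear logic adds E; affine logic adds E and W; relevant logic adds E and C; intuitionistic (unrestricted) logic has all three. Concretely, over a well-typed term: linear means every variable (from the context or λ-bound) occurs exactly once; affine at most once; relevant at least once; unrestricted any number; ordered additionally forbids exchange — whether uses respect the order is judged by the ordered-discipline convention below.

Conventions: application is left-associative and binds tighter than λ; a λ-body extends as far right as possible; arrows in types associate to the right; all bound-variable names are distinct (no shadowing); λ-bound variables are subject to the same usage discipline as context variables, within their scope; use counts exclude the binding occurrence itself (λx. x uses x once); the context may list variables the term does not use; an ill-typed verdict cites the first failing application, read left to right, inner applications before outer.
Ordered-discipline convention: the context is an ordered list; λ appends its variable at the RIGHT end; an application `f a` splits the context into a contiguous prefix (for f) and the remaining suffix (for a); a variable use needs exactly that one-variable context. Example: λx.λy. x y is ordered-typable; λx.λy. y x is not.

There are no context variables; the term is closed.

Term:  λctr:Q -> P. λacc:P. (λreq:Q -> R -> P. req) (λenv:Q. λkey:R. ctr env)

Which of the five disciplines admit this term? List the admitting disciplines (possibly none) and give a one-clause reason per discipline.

admitted in: affine, unrestricted
variable uses: ctr [bound]: 1×, acc [bound]: 0×, req [bound]: 1×, env [bound]: 1×, key [bound]: 0×
use order (left to right): req, ctr, env
typing: the term checks, with type (Q -> P) -> P -> Q -> R -> P
ordered: ✗ — acc, key left unused
linear: ✗ — acc, key left unused
affine: ✓ — none of ctr, acc, req, env, key used more than once
relevant: ✗ — acc, key left unused
unrestricted: ✓ — type-checks ((Q -> P) -> P -> Q -> R -> P) and nothing is barred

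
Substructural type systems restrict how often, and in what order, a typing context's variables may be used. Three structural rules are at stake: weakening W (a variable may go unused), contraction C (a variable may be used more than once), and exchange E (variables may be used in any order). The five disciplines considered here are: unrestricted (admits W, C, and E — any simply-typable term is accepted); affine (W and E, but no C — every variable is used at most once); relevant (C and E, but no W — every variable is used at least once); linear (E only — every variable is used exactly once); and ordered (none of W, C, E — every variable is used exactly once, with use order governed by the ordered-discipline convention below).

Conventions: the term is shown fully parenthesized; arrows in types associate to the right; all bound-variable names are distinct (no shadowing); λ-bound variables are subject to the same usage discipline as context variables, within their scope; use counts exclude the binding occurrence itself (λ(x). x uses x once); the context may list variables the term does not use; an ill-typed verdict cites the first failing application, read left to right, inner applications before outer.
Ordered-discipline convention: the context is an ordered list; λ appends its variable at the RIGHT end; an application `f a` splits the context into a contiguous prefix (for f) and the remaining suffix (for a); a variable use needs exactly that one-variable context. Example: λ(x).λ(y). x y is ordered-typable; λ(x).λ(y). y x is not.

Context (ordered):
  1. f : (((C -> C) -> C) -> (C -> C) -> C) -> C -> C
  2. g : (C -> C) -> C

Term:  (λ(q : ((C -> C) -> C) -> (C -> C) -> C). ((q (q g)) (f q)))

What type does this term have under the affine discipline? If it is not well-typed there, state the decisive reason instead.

not well-typed under affine — uses contraction: q ×3
counts: f ×1, g ×1, q [bound] ×3
order of uses: q, q, g, f, q
typing: well-typed — term : (((C -> C) -> C) -> (C -> C) -> C) -> C
summary: ordered ✗ | linear ✗ | affine ✗ | relevant ✓ | unrestricted ✓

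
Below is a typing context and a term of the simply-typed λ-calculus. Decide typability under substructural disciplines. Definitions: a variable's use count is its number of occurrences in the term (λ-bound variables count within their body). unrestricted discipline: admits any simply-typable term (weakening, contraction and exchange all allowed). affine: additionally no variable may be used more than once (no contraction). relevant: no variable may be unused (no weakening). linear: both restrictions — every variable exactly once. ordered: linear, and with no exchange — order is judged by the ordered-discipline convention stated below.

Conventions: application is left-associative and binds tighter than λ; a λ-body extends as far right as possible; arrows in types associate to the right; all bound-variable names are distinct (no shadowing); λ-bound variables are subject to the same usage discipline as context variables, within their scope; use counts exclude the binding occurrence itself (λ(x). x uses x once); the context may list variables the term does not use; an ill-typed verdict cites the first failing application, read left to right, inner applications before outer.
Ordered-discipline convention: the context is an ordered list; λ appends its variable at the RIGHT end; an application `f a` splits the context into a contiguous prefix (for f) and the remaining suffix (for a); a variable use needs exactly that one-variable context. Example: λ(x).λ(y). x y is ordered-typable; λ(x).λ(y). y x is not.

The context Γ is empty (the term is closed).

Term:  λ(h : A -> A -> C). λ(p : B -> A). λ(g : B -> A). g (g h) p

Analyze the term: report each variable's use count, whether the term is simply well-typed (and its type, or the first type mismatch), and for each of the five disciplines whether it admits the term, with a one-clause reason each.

counts: h (bound): 1×; p (bound): 1×; g (bound): 2×
left-to-right use order: g, g, h, p
typing: ill-typed: argument of type A -> A -> C where B is required
ordered: ✗, fails simple typing
linear: ✗, a type mismatch blocks all five
affine: ✗, the type mismatch rejects it
relevant: ✗, not simply typable
unrestricted: ✗, fails simple typing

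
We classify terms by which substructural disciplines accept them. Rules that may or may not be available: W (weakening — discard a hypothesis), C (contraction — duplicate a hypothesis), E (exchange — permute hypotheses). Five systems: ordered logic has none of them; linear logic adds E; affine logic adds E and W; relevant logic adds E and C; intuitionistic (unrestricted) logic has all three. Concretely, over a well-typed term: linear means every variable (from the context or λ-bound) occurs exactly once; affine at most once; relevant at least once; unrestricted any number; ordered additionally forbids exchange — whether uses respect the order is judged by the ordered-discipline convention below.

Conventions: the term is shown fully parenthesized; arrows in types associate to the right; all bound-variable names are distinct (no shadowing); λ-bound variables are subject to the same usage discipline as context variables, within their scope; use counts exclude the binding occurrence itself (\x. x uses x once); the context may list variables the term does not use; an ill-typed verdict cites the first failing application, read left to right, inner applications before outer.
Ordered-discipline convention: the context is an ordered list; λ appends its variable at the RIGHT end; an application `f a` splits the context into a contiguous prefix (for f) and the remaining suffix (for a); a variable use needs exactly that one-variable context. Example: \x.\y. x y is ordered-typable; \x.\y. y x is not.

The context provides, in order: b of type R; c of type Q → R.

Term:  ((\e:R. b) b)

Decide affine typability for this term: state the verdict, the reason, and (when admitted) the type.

no — needs contraction — b ×2
use counts: b ×2, c ×0, e (λ-bound) ×0
left-to-right use order: b, b
typing: ✓ — R
summary: ordered ✗ · linear ✗ · affine ✗ · relevant ✗ · unrestricted ✓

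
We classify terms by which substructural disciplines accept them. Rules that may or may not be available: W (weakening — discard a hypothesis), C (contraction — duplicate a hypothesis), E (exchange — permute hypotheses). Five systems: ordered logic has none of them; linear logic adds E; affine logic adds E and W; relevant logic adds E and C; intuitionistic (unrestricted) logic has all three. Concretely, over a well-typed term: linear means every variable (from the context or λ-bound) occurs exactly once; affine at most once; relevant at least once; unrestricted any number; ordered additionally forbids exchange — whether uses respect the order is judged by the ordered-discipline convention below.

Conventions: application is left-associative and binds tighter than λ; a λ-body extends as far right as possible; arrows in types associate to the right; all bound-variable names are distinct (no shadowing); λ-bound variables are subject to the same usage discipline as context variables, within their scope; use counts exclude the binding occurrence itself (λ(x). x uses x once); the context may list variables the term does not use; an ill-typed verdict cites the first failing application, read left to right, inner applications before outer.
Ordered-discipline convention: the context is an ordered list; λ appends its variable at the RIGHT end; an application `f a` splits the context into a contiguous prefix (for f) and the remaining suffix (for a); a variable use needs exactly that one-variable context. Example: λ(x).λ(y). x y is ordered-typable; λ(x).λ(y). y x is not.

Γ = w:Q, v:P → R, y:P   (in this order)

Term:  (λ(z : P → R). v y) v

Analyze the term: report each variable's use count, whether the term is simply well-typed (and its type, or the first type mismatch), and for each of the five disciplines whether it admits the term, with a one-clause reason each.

use counts: w: 0×; v: 2×; y: 1×; z (bound): 0×
uses in reading order: v, y, v
typing: the term checks, with type R
ordered ✗ (needs contraction — v ×2; w, z left unused)
linear ✗ (needs contraction — v ×2; w, z left unused)
affine ✗ (needs contraction — v ×2)
relevant ✗ (w, z left unused)
unrestricted ✓ (well-typed at R; no restrictions here)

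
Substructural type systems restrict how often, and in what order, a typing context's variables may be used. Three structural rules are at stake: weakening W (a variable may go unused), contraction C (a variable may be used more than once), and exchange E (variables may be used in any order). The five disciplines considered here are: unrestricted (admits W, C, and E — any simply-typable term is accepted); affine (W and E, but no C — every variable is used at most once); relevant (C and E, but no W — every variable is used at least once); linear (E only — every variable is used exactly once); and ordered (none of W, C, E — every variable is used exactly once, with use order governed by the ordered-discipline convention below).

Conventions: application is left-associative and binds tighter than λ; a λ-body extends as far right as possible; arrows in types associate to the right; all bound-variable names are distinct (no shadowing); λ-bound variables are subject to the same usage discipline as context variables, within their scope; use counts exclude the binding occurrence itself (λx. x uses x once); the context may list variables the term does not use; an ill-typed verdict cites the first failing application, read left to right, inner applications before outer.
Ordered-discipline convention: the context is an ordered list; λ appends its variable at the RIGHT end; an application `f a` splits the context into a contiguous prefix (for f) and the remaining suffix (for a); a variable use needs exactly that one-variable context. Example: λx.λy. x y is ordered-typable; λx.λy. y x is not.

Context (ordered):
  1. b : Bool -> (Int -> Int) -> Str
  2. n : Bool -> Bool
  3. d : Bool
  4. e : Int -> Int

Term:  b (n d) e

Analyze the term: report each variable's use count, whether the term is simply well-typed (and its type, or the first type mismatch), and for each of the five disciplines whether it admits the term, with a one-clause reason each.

counts: b: 1, n: 1, d: 1, e: 1
uses in reading order: b, n, d, e
typing: well-typed at Str
ordered ✓ (one use each (b, n, d, e); ordered split holds)
linear ✓ (single use per variable (b, n, d, e))
affine ✓ (no duplicate uses among b, n, d, e)
relevant ✓ (at least one use each (b, n, d, e))
unrestricted ✓ (type-checks (Str) and nothing is barred)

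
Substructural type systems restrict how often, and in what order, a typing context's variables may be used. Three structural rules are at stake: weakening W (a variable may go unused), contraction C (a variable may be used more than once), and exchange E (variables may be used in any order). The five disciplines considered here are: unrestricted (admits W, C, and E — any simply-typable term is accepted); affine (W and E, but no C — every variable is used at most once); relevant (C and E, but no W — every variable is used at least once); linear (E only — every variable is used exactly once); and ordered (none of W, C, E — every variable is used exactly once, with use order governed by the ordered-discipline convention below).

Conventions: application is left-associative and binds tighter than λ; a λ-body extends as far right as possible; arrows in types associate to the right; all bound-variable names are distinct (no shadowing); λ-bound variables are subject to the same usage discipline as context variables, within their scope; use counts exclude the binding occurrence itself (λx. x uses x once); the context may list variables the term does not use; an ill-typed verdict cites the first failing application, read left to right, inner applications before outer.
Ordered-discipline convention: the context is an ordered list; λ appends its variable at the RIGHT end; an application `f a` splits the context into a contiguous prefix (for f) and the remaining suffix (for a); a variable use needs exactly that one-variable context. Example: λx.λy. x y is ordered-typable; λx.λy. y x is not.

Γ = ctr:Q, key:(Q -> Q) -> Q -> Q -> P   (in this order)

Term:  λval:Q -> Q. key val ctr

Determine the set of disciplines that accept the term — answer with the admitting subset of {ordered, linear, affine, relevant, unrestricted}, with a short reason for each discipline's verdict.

accepted by: linear, affine, relevant, unrestricted
usage: ctr=1; key=1; val [bound]=1
use order (left to right): key, val, ctr
typing: the term checks, with type (Q -> Q) -> Q -> P
ordered: ✗ — use order key, val, ctr needs exchange
linear: ✓ — single use per variable (ctr, key, val)
affine: ✓ — ctr, key, val: no repeats, contraction unneeded
relevant: ✓ — every one of ctr, key, val appears
unrestricted: ✓ — simply typable at (Q -> Q) -> Q -> P; W, C, E all held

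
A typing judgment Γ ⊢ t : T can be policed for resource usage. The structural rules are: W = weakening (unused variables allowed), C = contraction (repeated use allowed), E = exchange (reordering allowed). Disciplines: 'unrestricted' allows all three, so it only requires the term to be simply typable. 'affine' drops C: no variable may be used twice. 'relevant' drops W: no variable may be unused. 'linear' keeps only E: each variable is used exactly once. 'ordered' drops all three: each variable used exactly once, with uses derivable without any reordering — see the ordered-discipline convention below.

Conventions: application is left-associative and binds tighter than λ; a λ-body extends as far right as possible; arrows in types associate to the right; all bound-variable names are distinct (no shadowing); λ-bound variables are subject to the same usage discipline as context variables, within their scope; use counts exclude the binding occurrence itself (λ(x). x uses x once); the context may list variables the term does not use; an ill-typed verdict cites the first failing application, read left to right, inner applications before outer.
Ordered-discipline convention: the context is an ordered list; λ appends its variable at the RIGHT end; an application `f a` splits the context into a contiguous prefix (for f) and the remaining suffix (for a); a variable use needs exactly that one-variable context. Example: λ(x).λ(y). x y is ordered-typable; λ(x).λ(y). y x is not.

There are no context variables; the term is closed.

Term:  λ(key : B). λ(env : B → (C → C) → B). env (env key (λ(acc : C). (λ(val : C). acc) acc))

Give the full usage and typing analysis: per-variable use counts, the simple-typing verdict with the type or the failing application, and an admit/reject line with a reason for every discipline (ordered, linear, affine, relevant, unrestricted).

variable uses: key (bound): 1×, env (bound): 2×, acc (bound): 2×, val (bound): 0×
use order (left to right): env, env, key, acc, acc
typing: the term checks, with type B → (B → (C → C) → B) → (C → C) → B
ordered ✗ (uses contraction: env ×2, acc ×2; needs weakening: val unused)
linear ✗ (uses contraction: env ×2, acc ×2; needs weakening: val unused)
affine ✗ (uses contraction: env ×2, acc ×2)
relevant ✗ (needs weakening: val unused)
unrestricted ✓ (typability at B → (B → (C → C) → B) → (C → C) → B is all that's needed)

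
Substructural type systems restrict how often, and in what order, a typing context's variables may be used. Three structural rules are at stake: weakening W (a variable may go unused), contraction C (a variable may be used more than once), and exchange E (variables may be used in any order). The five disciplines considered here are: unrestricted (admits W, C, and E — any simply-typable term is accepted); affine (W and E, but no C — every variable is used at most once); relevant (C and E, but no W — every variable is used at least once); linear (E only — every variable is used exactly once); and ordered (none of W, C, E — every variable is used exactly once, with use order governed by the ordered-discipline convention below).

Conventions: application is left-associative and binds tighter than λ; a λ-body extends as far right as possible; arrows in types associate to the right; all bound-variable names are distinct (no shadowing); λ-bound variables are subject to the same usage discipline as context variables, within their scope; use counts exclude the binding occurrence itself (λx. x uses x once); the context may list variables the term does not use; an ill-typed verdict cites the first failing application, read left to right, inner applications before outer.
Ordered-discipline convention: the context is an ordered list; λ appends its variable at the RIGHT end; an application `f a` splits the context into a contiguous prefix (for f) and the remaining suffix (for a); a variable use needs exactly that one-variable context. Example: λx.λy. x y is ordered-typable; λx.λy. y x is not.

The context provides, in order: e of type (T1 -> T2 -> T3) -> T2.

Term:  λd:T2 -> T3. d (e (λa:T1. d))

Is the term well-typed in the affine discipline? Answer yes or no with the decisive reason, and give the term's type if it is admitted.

no — uses contraction: d ×2
usage: e=1; d (λ-bound)=2; a (λ-bound)=0
use order (left to right): d, e, d
typing: the term checks, with type (T2 -> T3) -> T3
summary: ordered ✗ · linear ✗ · affine ✗ · relevant ✗ · unrestricted ✓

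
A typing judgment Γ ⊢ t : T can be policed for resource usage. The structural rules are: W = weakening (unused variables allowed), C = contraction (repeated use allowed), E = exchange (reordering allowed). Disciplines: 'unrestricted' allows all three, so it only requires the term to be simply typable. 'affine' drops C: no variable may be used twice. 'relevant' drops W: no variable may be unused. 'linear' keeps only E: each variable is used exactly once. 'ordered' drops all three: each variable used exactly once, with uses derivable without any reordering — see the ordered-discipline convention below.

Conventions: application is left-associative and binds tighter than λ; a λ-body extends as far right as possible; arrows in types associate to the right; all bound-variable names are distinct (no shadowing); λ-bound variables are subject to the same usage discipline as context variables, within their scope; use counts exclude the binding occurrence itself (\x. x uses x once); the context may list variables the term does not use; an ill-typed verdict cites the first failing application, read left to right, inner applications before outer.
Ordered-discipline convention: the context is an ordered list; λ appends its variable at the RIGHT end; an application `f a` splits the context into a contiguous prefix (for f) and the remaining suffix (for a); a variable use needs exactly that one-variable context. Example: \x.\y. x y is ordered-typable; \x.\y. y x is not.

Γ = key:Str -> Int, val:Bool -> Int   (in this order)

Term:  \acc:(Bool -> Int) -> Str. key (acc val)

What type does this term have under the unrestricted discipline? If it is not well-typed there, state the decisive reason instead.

term : ((Bool -> Int) -> Str) -> Int
counts: key=1, val=1, acc [bound]=1
uses in reading order: key, acc, val
typing: well-typed at ((Bool -> Int) -> Str) -> Int
all disciplines: ordered ✗ | linear ✓ | affine ✓ | relevant ✓ | unrestricted ✓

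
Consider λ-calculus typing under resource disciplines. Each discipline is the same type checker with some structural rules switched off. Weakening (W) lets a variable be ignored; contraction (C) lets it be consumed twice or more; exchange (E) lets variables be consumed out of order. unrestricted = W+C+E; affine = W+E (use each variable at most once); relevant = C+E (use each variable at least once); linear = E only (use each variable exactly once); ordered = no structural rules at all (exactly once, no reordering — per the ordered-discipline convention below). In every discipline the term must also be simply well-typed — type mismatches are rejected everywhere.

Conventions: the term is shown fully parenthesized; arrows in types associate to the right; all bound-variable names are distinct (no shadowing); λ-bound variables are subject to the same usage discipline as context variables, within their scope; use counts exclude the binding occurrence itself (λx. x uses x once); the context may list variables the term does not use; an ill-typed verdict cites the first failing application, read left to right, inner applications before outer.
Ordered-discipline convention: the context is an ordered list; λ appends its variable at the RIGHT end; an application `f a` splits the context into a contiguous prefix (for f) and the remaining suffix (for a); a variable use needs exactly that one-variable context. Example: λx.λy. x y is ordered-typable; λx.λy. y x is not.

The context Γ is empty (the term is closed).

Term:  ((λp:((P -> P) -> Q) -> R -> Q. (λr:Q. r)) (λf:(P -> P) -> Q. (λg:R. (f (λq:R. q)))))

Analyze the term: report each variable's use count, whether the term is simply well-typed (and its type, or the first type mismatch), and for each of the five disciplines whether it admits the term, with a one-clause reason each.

variable uses: p [bound]=0, r [bound]=1, f [bound]=1, g [bound]=0, q [bound]=1
uses in reading order: r, f, q
typing: ill-typed: argument of type R -> R where P -> P is required
ordered: ✗ — a type mismatch blocks all five
linear: ✗ — the type mismatch rejects it
affine: ✗ — not simply typable
relevant: ✗ — fails simple typing
unrestricted: ✗ — a type mismatch blocks all five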